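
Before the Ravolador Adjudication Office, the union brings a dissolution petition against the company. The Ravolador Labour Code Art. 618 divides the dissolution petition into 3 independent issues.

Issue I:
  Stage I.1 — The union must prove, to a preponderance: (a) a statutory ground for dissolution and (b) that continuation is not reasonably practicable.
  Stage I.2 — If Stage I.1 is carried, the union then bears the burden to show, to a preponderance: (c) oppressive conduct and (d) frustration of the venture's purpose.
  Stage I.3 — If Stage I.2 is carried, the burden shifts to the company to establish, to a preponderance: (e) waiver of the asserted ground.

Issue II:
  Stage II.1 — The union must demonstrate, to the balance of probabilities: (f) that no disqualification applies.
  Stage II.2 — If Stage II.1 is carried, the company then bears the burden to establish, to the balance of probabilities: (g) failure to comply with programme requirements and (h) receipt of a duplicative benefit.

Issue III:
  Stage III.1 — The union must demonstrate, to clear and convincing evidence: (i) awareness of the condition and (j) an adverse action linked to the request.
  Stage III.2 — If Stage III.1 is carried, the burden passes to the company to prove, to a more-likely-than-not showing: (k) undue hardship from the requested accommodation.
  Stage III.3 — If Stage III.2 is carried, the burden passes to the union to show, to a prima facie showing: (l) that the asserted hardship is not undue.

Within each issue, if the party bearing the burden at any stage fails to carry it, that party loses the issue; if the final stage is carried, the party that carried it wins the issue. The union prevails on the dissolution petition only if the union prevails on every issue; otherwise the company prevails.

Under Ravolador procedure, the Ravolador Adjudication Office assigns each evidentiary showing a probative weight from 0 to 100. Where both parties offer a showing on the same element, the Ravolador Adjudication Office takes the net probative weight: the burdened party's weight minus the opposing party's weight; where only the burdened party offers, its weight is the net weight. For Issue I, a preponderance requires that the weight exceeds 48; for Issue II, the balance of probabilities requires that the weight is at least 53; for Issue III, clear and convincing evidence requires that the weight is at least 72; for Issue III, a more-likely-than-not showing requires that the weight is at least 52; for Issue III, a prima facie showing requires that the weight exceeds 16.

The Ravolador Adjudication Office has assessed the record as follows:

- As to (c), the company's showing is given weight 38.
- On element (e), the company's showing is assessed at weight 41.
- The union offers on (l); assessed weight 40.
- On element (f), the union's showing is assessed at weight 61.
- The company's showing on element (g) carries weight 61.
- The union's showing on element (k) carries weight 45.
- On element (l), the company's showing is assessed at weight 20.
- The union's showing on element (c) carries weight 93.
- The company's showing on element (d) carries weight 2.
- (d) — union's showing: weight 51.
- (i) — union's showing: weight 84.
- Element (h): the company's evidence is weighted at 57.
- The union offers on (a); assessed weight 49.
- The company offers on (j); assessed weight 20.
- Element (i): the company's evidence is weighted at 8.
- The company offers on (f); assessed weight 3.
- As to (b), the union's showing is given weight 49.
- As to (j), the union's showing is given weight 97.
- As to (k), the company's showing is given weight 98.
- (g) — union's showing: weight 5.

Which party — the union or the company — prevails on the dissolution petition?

company

— Issue I —
At Stage I.1 the union must meet a preponderance (weight exceeds 48): on (a) the weight is 49, > 48, so (a) meets the standard; on (b) the weight is 49, > 48, so (b) meets the standard.
  All elements met. The union retains the burden for Stage I.2.
At Stage I.2 the union must meet a preponderance (weight exceeds 48): on (c) the weight is 93 less the opposing 38 gives net 55, > 48, so (c) meets the standard; on (d) the weight is 51 less the opposing 2 gives net 49, > 48, so (d) meets the standard.
  Stage I.2 is satisfied; the onus moves to the company.
At Stage I.3 the company must meet a preponderance (weight exceeds 48): on (e) the weight is 41, which does not exceed 48, so (e) does not meet the standard.
  Not every element is met, so the company fails to carry Stage I.3.
The union prevails on this issue.
— Issue II —
Stage II.1 (union, the balance of probabilities, weight is at least 53): (f) net 61−3=58 ≥ 53 — meets.
  The union carries Stage II.1; the company now bears the burden.
Stage II.2 (company, the balance of probabilities, weight is at least 53): (g) net 61−5=56 ≥ 53 — meets; (h) 57 ≥ 53 — meets.
  Stage II.2 carried; the final stage is satisfied.
With every stage satisfied, the company prevails on this issue.
— Issue III —
At Stage III.1 the union must meet clear and convincing evidence (weight is at least 72): on (i) the weight is 84 less the opposing 8 gives net 76, ≥ 72, so (i) meets the standard; on (j) the weight is 97 less the opposing 20 gives net 77, which does reach 72, so (j) meets the standard.
  Stage III.1 is satisfied; the onus moves to the company.
At Stage III.2 the company must meet a more-likely-than-not showing (weight is at least 52): on (k) the weight is 98 less the opposing 45 gives net 53, ≥ 52, so (k) meets the standard.
  The company carries Stage III.2; the union now bears the burden.
At Stage III.3 the union must meet a prima facie showing (weight exceeds 16): on (l) the weight is 40 less the opposing 20 gives net 20, which does exceed 16, so (l) meets the standard.
  The union carries the last stage.
Every stage carried; the union prevails on this issue.
Per-issue: Issue I → union; Issue II → company; Issue III → union. The union must prevail on every issue; overall, the company prevails.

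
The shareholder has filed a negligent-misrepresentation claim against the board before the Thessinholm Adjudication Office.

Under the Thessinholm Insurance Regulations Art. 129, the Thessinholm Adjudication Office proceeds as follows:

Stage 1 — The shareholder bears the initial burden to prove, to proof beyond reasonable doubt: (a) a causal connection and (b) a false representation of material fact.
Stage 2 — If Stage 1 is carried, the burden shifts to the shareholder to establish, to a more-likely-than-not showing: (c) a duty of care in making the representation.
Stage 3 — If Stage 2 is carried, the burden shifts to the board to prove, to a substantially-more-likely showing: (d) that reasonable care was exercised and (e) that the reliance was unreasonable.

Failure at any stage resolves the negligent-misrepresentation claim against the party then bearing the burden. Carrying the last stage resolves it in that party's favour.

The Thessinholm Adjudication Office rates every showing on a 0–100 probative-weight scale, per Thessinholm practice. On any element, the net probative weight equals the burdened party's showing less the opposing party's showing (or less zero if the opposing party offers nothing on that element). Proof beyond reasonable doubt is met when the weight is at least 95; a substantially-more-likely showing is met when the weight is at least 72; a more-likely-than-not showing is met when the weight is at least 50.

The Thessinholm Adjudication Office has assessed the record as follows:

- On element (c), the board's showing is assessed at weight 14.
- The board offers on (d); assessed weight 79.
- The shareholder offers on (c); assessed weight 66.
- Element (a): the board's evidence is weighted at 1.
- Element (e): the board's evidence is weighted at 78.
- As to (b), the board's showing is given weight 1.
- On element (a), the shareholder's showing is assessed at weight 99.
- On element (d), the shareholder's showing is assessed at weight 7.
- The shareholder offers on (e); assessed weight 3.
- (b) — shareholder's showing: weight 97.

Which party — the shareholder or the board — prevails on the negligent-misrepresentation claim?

At Stage 1 the shareholder must meet proof beyond reasonable doubt (weight is at least 95): on (a) the weight is 99 less the opposing 1 gives net 98, ≥ 95, so (a) meets the standard; on (b) the weight is 97 less the opposing 1 gives net 96, ≥ 95, so (b) meets the standard.
  All elements met. The shareholder retains the burden for Stage 2.
At Stage 2 the shareholder must meet a more-likely-than-not showing (weight is at least 50): on (c) the weight is 66 less the opposing 14 gives net 52, which does reach 50, so (c) meets the standard.
  All elements met. The burden passes to the board.
At Stage 3 the board must meet a substantially-more-likely showing (weight is at least 72): on (d) the weight is 79 less the opposing 7 gives net 72, ≥ 72, so (d) meets the standard; on (e) the weight is 78 less the opposing 3 gives net 75, which does reach 72, so (e) meets the standard.
  The board carries the last stage.
Every stage carried; the board prevails.

board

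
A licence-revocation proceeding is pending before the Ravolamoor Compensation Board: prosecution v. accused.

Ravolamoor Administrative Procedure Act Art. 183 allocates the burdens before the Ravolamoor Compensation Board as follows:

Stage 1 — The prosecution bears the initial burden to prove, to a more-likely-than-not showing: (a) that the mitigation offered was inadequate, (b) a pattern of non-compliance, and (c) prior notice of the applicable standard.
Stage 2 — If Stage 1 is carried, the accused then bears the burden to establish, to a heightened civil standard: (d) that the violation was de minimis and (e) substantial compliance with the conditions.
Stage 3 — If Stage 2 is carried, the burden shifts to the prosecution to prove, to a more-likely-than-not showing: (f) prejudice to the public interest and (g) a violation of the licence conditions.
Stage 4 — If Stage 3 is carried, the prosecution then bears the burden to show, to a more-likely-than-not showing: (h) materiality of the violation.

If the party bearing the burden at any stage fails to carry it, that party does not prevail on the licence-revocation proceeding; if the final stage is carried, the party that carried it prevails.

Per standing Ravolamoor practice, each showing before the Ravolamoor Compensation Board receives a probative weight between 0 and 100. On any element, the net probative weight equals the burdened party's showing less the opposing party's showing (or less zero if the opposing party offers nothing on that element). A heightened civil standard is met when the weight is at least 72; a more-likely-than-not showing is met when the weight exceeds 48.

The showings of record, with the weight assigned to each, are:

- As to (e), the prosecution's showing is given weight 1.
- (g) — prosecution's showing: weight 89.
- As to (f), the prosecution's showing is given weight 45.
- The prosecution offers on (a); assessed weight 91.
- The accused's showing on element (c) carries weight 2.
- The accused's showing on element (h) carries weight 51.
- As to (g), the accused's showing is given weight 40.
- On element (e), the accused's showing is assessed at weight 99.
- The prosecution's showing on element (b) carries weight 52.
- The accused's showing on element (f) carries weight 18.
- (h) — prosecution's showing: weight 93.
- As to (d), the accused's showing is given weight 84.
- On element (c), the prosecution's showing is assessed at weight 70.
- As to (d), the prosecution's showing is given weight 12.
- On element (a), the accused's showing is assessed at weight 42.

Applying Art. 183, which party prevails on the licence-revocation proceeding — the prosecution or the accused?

At Stage 1 the prosecution must meet a more-likely-than-not showing (weight exceeds 48): on (a) the weight is 91 less the opposing 42 gives net 49, which does exceed 48, so (a) meets the standard; on (b) the weight is 52, > 48, so (b) meets the standard; on (c) the weight is 70 less the opposing 2 gives net 68, > 48, so (c) meets the standard.
  Stage 1 carried; the burden shifts to the accused.
At Stage 2 the accused must meet a heightened civil standard (weight is at least 72): on (d) the weight is 84 less the opposing 12 gives net 72, ≥ 72, so (d) meets the standard; on (e) the weight is 99 less the opposing 1 gives net 98, which does reach 72, so (e) meets the standard.
  Stage 2 carried; the burden shifts to the prosecution.
At Stage 3 the prosecution must meet a more-likely-than-not showing (weight exceeds 48): on (f) the weight is 45 less the opposing 18 gives net 27, which does not exceed 48, so (f) does not meet the standard; on (g) the weight is 89 less the opposing 40 gives net 49, > 48, so (g) meets the standard.
  The prosecution does not carry Stage 3.
The analysis ends at Stage 3; the accused prevails.

accused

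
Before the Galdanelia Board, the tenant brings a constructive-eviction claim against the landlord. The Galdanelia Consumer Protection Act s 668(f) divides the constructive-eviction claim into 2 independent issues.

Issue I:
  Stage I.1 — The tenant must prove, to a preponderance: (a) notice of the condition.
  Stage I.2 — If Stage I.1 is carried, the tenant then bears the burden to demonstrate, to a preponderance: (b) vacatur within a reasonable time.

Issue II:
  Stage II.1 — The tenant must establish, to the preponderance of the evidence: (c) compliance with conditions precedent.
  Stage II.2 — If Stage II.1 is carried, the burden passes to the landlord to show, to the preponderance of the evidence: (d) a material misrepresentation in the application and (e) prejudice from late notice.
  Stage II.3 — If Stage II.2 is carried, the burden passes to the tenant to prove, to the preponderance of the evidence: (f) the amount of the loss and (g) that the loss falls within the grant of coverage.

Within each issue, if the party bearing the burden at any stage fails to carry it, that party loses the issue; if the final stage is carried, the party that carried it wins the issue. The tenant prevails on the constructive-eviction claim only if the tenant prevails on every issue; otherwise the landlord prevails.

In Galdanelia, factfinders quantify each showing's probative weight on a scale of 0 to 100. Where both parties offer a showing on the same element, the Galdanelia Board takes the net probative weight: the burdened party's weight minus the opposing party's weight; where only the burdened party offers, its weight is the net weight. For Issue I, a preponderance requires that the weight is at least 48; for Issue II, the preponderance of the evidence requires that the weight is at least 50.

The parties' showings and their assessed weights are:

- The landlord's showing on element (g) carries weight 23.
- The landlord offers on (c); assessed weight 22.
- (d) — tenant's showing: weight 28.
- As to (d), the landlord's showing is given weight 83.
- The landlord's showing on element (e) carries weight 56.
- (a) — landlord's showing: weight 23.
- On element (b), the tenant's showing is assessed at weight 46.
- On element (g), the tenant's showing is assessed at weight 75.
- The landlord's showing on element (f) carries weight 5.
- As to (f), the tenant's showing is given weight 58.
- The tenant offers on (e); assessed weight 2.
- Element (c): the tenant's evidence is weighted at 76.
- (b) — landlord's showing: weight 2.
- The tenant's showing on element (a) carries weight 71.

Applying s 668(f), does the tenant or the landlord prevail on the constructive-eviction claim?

landlord

— Issue I —
At Stage I.1 the tenant must meet a preponderance (weight is at least 48): on (a) the weight is 71 less the opposing 23 gives net 48, which does reach 48, so (a) meets the standard.
  All elements met. The tenant retains the burden for Stage I.2.
At Stage I.2 the tenant must meet a preponderance (weight is at least 48): on (b) the weight is 46 less the opposing 2 gives net 44, < 48, so (b) does not meet the standard.
  The tenant does not carry Stage I.2.
The landlord prevails on this issue.
— Issue II —
Stage II.1 — burden on tenant; standard: the preponderance of the evidence (weight is at least 50).
    (c): 76 − 22 = 54 ≥ 50 [met]
  All elements met. The burden passes to the landlord.
Stage II.2 — burden on landlord; standard: the preponderance of the evidence (weight is at least 50).
    (d): 83 − 28 = 55 ≥ 50 [met]
    (e): 56 − 2 = 54 ≥ 50 [met]
  Stage II.2 is satisfied; the onus moves to the tenant.
Stage II.3 — burden on tenant; standard: the preponderance of the evidence (weight is at least 50).
    (f): 58 − 5 = 53 ≥ 50 [met]
    (g): 75 − 23 = 52 ≥ 50 [met]
  Stage II.3 carried; the final stage is satisfied.
All stages carried — the tenant prevails on this issue.
Per-issue: Issue I → landlord; Issue II → tenant. The tenant must prevail on every issue; overall, the landlord prevails.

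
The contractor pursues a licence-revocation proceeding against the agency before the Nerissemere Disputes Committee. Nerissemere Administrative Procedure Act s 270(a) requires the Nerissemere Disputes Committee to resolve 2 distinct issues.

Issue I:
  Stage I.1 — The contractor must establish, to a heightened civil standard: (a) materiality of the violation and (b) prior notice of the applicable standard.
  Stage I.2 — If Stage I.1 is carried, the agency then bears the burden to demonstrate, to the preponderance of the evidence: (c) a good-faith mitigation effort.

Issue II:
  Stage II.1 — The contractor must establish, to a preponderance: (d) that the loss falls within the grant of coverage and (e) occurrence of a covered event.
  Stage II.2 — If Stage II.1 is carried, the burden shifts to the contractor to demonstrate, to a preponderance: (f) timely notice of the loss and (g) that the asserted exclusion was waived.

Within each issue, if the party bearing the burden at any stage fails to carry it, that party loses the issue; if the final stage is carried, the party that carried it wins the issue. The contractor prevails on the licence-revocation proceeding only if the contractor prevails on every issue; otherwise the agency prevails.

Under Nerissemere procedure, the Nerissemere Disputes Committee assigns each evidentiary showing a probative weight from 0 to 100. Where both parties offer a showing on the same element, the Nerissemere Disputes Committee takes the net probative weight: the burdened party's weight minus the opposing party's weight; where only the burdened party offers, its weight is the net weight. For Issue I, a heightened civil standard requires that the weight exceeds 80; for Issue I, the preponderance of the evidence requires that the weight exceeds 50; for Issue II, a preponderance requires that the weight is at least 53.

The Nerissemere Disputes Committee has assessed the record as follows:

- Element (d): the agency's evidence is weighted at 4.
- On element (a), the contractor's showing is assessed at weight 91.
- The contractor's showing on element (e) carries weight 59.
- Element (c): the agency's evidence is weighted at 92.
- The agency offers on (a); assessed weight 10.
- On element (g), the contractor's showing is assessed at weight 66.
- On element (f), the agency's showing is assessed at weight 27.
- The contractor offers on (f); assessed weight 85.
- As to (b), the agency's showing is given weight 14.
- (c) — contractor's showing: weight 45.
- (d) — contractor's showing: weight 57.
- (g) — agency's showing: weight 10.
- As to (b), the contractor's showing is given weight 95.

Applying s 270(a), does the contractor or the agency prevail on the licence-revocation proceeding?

— Issue I —
Stage I.1 (contractor, a heightened civil standard, weight exceeds 80): (a) net 91−10=81 > 80 — meets; (b) net 95−14=81 > 80 — meets.
  The contractor carries Stage I.1; the agency now bears the burden.
Stage I.2 (agency, the preponderance of the evidence, weight exceeds 50): (c) net 92−45=47 ≤ 50 — fails.
  Stage I.2 not carried; the agency fails its burden.
So the contractor prevails on this issue.
— Issue II —
Stage II.1 — burden on contractor; standard: a preponderance (weight is at least 53).
    (d): 57 − 4 = 53 ≥ 53 [met]
    (e): 59 ≥ 53 [met]
  Stage II.1 is satisfied; the contractor continues to bear the burden.
Stage II.2 — burden on contractor; standard: a preponderance (weight is at least 53).
    (f): 85 − 27 = 58 ≥ 53 [met]
    (g): 66 − 10 = 56 ≥ 53 [met]
  All elements met at the final stage.
All stages carried — the contractor prevails on this issue.
Per-issue: Issue I → contractor; Issue II → contractor. The contractor must prevail on every issue; overall, the contractor prevails.

contractor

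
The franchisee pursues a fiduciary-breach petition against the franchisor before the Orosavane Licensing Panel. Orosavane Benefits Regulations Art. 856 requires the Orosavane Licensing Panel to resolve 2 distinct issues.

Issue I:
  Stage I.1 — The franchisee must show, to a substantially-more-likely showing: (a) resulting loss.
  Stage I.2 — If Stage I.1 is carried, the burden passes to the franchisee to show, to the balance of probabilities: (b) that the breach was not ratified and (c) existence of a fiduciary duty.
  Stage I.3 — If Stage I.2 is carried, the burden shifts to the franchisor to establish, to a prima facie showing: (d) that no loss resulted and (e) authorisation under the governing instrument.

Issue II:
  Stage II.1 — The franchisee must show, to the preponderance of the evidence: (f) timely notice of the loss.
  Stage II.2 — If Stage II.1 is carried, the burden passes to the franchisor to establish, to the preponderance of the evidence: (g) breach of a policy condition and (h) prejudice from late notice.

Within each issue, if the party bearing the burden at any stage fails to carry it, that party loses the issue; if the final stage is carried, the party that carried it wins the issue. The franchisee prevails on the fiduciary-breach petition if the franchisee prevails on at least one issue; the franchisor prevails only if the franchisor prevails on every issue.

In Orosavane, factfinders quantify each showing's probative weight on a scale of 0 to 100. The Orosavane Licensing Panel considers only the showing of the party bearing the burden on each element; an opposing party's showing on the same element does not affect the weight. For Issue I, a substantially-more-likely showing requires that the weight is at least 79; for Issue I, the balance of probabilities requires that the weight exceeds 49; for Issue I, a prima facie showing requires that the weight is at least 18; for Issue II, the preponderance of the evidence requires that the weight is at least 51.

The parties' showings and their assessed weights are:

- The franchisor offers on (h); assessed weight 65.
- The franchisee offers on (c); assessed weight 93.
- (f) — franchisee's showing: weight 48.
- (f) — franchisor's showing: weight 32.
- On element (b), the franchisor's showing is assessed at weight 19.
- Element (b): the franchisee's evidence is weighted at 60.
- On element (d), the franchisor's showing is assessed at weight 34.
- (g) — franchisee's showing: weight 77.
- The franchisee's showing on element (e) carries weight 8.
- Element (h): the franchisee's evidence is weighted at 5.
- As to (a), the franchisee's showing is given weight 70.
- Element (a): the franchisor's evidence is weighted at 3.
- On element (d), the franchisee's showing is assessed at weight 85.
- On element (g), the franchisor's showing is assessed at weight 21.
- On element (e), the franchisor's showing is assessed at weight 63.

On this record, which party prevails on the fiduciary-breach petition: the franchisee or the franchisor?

— Issue I —
At Stage I.1 the franchisee must meet a substantially-more-likely showing (weight is at least 79): on (a) the weight is 70 (the franchisor's 3 is given no effect), < 79, so (a) does not meet the standard.
  Not every element is met, so the franchisee fails to carry Stage I.1.
So the franchisor prevails on this issue.
— Issue II —
Stage II.1 (franchisee, the preponderance of the evidence, weight is at least 51): (f) 48 (franchisor's 32 disregarded) < 51 — fails.
  Stage II.1 not carried; the franchisee fails its burden.
The analysis ends at Stage II.1; the franchisor prevails on this issue.
Per-issue: Issue I → franchisor; Issue II → franchisor. The franchisee must prevail on at least one issue; overall, the franchisor prevails.

franchisor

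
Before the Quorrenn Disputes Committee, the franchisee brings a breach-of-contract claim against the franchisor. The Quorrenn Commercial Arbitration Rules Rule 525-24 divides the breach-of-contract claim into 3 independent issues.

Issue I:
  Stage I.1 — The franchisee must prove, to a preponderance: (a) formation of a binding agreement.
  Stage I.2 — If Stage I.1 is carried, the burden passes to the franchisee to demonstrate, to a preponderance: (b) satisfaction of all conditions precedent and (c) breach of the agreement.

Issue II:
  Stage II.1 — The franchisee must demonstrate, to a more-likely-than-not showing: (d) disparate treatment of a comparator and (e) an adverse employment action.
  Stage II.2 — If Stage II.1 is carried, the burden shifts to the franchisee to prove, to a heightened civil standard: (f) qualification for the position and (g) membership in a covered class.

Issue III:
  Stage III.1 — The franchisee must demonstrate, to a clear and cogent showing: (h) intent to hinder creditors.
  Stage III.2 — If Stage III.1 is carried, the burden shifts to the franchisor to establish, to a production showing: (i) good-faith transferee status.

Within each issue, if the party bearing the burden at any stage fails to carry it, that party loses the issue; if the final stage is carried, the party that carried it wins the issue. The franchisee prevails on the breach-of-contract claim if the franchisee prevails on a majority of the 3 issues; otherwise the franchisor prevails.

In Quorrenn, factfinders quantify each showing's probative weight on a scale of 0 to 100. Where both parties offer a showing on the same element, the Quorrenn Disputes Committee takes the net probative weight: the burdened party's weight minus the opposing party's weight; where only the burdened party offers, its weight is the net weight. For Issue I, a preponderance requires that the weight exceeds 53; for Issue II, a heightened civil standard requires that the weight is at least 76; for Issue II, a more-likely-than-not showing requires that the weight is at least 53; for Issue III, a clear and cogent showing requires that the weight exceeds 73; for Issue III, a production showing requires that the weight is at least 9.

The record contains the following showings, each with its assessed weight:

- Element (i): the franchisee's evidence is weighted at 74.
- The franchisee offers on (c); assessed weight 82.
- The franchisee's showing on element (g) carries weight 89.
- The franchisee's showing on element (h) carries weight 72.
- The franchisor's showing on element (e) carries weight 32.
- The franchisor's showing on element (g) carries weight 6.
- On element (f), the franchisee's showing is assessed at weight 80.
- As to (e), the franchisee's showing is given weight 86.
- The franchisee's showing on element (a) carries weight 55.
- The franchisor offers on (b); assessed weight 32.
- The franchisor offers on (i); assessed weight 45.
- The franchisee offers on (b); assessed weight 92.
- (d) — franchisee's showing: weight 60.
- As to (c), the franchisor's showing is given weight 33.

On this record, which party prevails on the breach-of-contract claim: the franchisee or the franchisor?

franchisor

— Issue I —
Stage I.1 — burden on franchisee; standard: a preponderance (weight exceeds 53).
    (a): 55 > 53 [met]
  Stage I.1 carried; the burden remains with the franchisee.
Stage I.2 — burden on franchisee; standard: a preponderance (weight exceeds 53).
    (b): 92 − 32 = 60 > 53 [met]
    (c): 82 − 33 = 49 ≤ 53 [not met]
  Not every element is met, so the franchisee fails to carry Stage I.2.
The franchisor prevails on this issue.
— Issue II —
Stage II.1 (franchisee, a more-likely-than-not showing, weight is at least 53): (d) 60 ≥ 53 — meets; (e) net 86−32=54 ≥ 53 — meets.
  All elements met. The franchisee retains the burden for Stage II.2.
Stage II.2 (franchisee, a heightened civil standard, weight is at least 76): (f) 80 ≥ 76 — meets; (g) net 89−6=83 ≥ 76 — meets.
  Stage II.2 carried; the final stage is satisfied.
Every stage carried; the franchisee prevails on this issue.
— Issue III —
Stage III.1 — burden on franchisee; standard: a clear and cogent showing (weight exceeds 73).
    (h): 72 ≤ 73 [not met]
  Not every element is met, so the franchisee fails to carry Stage III.1.
The analysis ends at Stage III.1; the franchisor prevails on this issue.
Per-issue: Issue I → franchisor; Issue II → franchisee; Issue III → franchisor. The franchisee must prevail on a majority of issues; overall, the franchisor prevails.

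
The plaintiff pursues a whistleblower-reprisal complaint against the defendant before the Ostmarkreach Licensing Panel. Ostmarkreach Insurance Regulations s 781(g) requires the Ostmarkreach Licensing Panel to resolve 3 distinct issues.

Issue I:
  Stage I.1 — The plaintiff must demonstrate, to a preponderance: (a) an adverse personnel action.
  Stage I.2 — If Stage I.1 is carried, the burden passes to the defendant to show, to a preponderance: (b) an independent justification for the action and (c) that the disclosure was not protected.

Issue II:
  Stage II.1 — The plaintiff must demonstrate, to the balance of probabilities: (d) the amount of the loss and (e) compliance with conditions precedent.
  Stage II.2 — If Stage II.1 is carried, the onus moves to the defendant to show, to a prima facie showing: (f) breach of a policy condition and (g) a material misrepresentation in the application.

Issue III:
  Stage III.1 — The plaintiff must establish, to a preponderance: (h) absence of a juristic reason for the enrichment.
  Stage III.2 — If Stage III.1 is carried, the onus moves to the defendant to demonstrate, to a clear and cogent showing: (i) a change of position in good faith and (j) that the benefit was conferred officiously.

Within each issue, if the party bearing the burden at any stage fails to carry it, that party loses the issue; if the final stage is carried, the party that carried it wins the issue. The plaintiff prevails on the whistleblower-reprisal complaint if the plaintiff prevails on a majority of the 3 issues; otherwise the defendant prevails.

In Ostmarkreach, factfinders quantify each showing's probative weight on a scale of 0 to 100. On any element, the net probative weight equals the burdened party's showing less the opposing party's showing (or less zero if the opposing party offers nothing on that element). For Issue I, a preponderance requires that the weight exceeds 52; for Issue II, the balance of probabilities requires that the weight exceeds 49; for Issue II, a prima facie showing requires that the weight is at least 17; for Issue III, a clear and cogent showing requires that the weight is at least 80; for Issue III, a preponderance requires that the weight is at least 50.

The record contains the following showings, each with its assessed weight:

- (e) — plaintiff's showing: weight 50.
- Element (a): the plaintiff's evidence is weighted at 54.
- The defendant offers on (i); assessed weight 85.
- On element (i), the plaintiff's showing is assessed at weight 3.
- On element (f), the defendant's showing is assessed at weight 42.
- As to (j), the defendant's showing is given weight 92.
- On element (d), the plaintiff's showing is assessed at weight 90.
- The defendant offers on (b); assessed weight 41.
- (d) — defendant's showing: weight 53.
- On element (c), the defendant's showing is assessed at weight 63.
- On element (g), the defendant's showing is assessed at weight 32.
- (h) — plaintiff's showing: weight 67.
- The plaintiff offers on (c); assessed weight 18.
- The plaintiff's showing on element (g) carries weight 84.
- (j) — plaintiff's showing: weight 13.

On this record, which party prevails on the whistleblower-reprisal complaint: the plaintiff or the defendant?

— Issue I —
Stage I.1 — burden on plaintiff; standard: a preponderance (weight exceeds 52).
    (a): 54 > 52 [met]
  Stage I.1 is satisfied; the onus moves to the defendant.
Stage I.2 — burden on defendant; standard: a preponderance (weight exceeds 52).
    (b): 41 ≤ 52 [not met]
    (c): 63 − 18 = 45 ≤ 52 [not met]
  Stage I.2 not carried; the defendant fails its burden.
The plaintiff prevails on this issue.
— Issue II —
Stage II.1 (plaintiff, the balance of probabilities, weight exceeds 49): (d) net 90−53=37 ≤ 49 — fails; (e) 50 > 49 — meets.
  The plaintiff does not carry Stage II.1.
The defendant prevails on this issue.
— Issue III —
Stage III.1 (plaintiff, a preponderance, weight is at least 50): (h) 67 ≥ 50 — meets.
  All elements met. The burden passes to the defendant.
Stage III.2 (defendant, a clear and cogent showing, weight is at least 80): (i) net 85−3=82 ≥ 80 — meets; (j) net 92−13=79 < 80 — fails.
  The defendant does not carry Stage III.2.
The analysis ends at Stage III.2; the plaintiff prevails on this issue.
Per-issue: Issue I → plaintiff; Issue II → defendant; Issue III → plaintiff. The plaintiff must prevail on a majority of issues; overall, the plaintiff prevails.

plaintiff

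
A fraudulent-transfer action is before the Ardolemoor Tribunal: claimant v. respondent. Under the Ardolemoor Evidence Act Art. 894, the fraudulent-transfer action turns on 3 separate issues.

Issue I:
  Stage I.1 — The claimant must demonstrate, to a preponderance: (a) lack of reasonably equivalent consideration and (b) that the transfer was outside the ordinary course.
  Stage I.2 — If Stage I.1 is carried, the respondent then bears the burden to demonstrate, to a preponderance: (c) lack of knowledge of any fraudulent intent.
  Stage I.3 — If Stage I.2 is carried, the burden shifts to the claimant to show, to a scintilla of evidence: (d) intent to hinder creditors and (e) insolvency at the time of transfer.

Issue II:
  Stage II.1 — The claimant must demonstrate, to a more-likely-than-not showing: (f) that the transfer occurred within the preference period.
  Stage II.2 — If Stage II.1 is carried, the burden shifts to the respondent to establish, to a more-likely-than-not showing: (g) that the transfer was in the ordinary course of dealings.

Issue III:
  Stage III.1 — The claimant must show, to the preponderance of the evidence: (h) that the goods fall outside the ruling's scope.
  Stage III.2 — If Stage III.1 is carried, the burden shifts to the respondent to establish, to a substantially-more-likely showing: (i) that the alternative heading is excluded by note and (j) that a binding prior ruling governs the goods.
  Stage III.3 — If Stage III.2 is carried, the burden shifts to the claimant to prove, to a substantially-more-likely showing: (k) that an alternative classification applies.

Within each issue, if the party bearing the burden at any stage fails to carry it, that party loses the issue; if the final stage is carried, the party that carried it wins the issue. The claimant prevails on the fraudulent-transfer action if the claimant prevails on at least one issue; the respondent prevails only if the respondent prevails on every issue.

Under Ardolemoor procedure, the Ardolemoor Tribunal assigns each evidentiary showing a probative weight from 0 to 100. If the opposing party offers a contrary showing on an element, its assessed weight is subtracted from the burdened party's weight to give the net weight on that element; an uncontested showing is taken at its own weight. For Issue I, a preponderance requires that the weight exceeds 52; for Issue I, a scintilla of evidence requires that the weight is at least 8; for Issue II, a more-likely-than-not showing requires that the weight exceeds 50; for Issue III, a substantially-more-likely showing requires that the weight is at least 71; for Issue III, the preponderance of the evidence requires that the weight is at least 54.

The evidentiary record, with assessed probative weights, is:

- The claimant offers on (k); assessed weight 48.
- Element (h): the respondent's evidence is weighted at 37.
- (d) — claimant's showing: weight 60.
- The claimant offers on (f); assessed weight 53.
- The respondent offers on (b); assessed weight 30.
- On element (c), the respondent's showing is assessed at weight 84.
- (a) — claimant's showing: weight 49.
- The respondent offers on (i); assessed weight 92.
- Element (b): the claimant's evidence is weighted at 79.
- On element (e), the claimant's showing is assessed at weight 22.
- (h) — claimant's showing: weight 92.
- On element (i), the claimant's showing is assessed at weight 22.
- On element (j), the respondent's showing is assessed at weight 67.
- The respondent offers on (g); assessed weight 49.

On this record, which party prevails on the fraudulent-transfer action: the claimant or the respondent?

— Issue I —
Stage I.1 (claimant, a preponderance, weight exceeds 52): (a) 49 ≤ 52 — fails; (b) net 79−30=49 ≤ 52 — fails.
  The claimant does not carry Stage I.1.
So the respondent prevails on this issue.
— Issue II —
Stage II.1 — burden on claimant; standard: a more-likely-than-not showing (weight exceeds 50).
    (f): 53 > 50 [met]
  The claimant carries Stage II.1; the respondent now bears the burden.
Stage II.2 — burden on respondent; standard: a more-likely-than-not showing (weight exceeds 50).
    (g): 49 ≤ 50 [not met]
  The respondent does not carry Stage II.2.
So the claimant prevails on this issue.
— Issue III —
Stage III.1 (claimant, the preponderance of the evidence, weight is at least 54): (h) net 92−37=55 ≥ 54 — meets.
  Stage III.1 carried; the burden shifts to the respondent.
Stage III.2 (respondent, a substantially-more-likely showing, weight is at least 71): (i) net 92−22=70 < 71 — fails; (j) 67 < 71 — fails.
  Stage III.2 not carried; the respondent fails its burden.
So the claimant prevails on this issue.
Per-issue: Issue I → respondent; Issue II → claimant; Issue III → claimant. The claimant must prevail on at least one issue; overall, the claimant prevails.

claimant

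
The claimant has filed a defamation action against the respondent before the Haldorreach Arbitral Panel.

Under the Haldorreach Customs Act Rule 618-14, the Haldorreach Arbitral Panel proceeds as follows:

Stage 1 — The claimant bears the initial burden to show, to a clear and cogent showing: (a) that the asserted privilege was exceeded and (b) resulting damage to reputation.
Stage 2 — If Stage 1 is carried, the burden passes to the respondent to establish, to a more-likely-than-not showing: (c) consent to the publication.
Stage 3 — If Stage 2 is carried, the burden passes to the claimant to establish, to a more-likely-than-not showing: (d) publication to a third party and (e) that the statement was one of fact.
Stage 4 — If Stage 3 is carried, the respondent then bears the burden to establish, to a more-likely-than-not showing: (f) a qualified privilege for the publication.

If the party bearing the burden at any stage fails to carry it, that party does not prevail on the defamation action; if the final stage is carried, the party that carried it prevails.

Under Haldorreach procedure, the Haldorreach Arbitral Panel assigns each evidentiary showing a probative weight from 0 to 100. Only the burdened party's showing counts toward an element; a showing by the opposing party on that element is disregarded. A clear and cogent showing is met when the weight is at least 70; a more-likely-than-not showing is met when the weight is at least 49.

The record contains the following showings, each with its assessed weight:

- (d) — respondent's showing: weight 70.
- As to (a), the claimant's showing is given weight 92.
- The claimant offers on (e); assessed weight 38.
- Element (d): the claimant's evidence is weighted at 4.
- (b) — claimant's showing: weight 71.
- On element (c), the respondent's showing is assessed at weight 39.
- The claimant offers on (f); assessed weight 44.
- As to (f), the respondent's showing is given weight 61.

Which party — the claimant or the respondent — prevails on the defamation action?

Stage 1 — burden on claimant; standard: a clear and cogent showing (weight is at least 70).
    (a): 92 ≥ 70 [met]
    (b): 71 ≥ 70 [met]
  All elements met. The burden passes to the respondent.
Stage 2 — burden on respondent; standard: a more-likely-than-not showing (weight is at least 49).
    (c): 39 < 49 [not met]
  The respondent does not carry Stage 2.
So the claimant prevails.

claimant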